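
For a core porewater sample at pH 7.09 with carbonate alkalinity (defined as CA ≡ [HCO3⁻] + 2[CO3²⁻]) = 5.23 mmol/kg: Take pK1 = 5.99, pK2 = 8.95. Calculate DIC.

DIC = 5.56 mmol/kg

CA = [HCO3⁻] + 2[CO3²⁻] = (α₁ + 2α₂)·DIC
At pH 7.09: [H⁺]/K1 = 10^-1.10 = 0.079433, K2/[H⁺] = 10^-1.86 = 0.013804
α₁ = 1/(1 + 0.079433 + 0.013804) = 1/1.0932 = 0.9147; α₂ = α₁·K2/[H⁺] = 0.01263
α₁ + 2α₂ = 0.9400
DIC = CA / (α₁ + 2α₂) = 5.23 / 0.9400 = 5.56 mmol/kg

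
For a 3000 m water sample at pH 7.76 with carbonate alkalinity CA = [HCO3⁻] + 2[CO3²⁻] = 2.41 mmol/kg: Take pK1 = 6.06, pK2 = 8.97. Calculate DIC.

CA = [HCO3⁻] + 2[CO3²⁻] = (α₁ + 2α₂)·DIC
At pH 7.76: [H⁺]/K1 = 10^-1.70 = 0.019953, K2/[H⁺] = 10^-1.21 = 0.061660
α₁ = 1/(1 + 0.019953 + 0.061660) = 1/1.0816 = 0.9245; α₂ = α₁·K2/[H⁺] = 0.05701
α₁ + 2α₂ = 1.0386
DIC = CA / (α₁ + 2α₂) = 2.41 / 1.0386 = 2.32 mmol/kg

DIC = 2.32 mmol/kg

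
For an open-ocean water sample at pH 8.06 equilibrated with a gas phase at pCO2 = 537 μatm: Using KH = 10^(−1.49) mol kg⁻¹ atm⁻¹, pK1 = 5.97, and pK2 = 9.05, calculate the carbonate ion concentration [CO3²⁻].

[CO2*] = KH · pCO2 = 10^(−1.49) × 537×10^-6 = 1.738×10^-5 mol/kg
α₀ = 1/(1 + K1/[H⁺] + K1K2/[H⁺]²) = 1/(1 + 10^+2.09 + 10^+1.10) = 0.007320
DIC = [CO2*]/α₀ = 1.738×10^-5 / 0.007320 = 2.374 mmol/kg
[CO3²⁻] = α₂·DIC; α₂ = 0.09215, so [CO3²⁻] = 0.09215 × 2.374 = 0.219 mmol/kg

[CO3²⁻] = 0.219 mmol/kg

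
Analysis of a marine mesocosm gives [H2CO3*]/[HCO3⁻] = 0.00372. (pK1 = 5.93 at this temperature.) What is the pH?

From K1 = [H⁺][HCO3⁻]/[H2CO3*]:  pH = pK1 − log₁₀([H2CO3*]/[HCO3⁻])
log₁₀(0.00372) = -2.429
pH = 5.93 − (-2.429) = 8.36

pH = 8.36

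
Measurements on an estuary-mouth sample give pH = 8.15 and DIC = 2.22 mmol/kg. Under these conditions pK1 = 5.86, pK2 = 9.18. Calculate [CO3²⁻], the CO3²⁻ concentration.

[CO3²⁻] = 0.189 mmol/kg

α₂ = 1 / (1 + [H⁺]/K2 + [H⁺]²/(K1K2)) = 1 / (1 + 10^+1.03 + 10^-1.26)
   = 1 / (1 + 10.715 + 0.054954) = 1/11.770 = 0.08496
[CO3²⁻] = α₂ × DIC = 0.08496 × 2.22 = 0.189 mmol/kg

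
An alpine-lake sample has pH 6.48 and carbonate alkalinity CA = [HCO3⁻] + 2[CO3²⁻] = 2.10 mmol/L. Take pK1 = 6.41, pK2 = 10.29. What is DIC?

CA = [HCO3⁻] + 2[CO3²⁻] = (α₁ + 2α₂)·DIC
At pH 6.48: [H⁺]/K1 = 10^-0.07 = 0.85114, K2/[H⁺] = 10^-3.81 = 0.00015488
α₁ = 1/(1 + 0.85114 + 0.00015488) = 1/1.8513 = 0.5402; α₂ = α₁·K2/[H⁺] = 8.366×10^-5
α₁ + 2α₂ = 0.5403
DIC = CA / (α₁ + 2α₂) = 2.10 / 0.5403 = 3.89 mmol/L

DIC = 3.89 mmol/L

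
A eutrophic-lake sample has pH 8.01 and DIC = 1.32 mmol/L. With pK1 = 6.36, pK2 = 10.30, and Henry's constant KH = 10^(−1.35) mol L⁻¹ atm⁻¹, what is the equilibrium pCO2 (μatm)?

pCO2 = 644 μatm

α₀ = 1 / (1 + K1/[H⁺] + K1K2/[H⁺]²) = 1 / (1 + 10^+1.65 + 10^-0.64)
   = 1 / (1 + 44.668 + 0.22909) = 1/45.897 = 0.02179
[CO2*] = α₀ × DIC = 0.02179 × 1.32 = 0.02876 mmol/L
pCO2 = [CO2*]/KH = 2.876×10^-5 / 4.467×10^-2 = 644 μatm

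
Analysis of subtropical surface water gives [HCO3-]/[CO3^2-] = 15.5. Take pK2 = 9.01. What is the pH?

From K2 = [H⁺][CO3^2-]/[HCO3-]:  pH = pK2 − log₁₀([HCO3-]/[CO3^2-])
log₁₀(15.5) = +1.190
pH = 9.01 − (+1.190) = 7.82

pH = 7.82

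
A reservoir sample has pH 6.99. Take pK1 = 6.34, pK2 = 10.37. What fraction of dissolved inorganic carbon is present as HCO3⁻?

α₁ = 0.817

α₁ = 1 / (1 + [H⁺]/K1 + K2/[H⁺]) = 1 / (1 + 10^-0.65 + 10^-3.38)
   = 1 / (1 + 0.22387 + 0.00041687) = 1/1.2243 = 0.8168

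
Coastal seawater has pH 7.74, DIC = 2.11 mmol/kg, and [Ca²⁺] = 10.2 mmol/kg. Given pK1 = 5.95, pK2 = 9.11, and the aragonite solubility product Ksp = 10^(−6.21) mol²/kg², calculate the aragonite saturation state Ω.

Ω = 1.41

α₂ = 1 / (1 + [H⁺]/K2 + [H⁺]²/(K1K2)) = 1 / (1 + 10^+1.37 + 10^-0.42)
   = 1 / (1 + 23.442 + 0.38019) = 1/24.822 = 0.04029
[CO3²⁻] = α₂ × DIC = 0.04029 × 2.11 = 0.08500 mmol/kg
Ksp = 10^(−6.21) = 6.166×10^-7
Ω = [Ca²⁺][CO3²⁻]/Ksp = (10.2×10^-3)(8.500×10^-5) / 6.166×10^-7 = 1.41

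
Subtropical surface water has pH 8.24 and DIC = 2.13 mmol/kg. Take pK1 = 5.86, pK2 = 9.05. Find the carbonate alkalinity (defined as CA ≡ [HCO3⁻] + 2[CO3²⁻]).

CA = 2.41 mmol/kg

CA = [HCO3⁻] + 2[CO3²⁻] = (α₁ + 2α₂)·DIC
At pH 8.24: [H⁺]/K1 = 10^-2.38 = 0.0041687, K2/[H⁺] = 10^-0.81 = 0.15488
α₁ = 1/(1 + 0.0041687 + 0.15488) = 1/1.1591 = 0.8628; α₂ = α₁·K2/[H⁺] = 0.1336
α₁ + 2α₂ = 1.1300
CA = 1.1300 × 2.13 = 2.41 mmol/kg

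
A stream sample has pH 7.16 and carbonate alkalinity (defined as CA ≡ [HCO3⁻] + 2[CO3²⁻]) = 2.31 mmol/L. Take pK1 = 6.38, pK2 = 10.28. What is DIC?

DIC = 2.69 mmol/L

CA = [HCO3⁻] + 2[CO3²⁻] = (α₁ + 2α₂)·DIC
At pH 7.16: [H⁺]/K1 = 10^-0.78 = 0.16596, K2/[H⁺] = 10^-3.12 = 0.00075858
α₁ = 1/(1 + 0.16596 + 0.00075858) = 1/1.1667 = 0.8571; α₂ = α₁·K2/[H⁺] = 0.0006502
α₁ + 2α₂ = 0.8584
DIC = CA / (α₁ + 2α₂) = 2.31 / 0.8584 = 2.69 mmol/L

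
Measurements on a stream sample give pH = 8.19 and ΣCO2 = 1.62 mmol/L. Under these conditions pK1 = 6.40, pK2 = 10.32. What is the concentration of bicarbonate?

α₁ = 1 / (1 + [H⁺]/K1 + K2/[H⁺]) = 1 / (1 + 10^-1.79 + 10^-2.13)
   = 1 / (1 + 0.016218 + 0.0074131) = 1/1.0236 = 0.9769
[HCO3⁻] = α₁ × DIC = 0.9769 × 1.62 = 1.58 mmol/L

[HCO3⁻] = 1.58 mmol/L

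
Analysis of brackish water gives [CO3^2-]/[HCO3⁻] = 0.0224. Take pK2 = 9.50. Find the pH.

pH = 7.85

From K2 = [H⁺][CO3^2-]/[HCO3⁻]:  pH = pK2 + log₁₀([CO3^2-]/[HCO3⁻])
log₁₀(0.0224) = -1.650
pH = 9.50 + (-1.650) = 7.85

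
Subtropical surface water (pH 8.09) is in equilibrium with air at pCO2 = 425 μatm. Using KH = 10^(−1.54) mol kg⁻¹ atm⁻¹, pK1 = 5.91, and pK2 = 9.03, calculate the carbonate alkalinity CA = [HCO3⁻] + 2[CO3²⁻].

CA = 2.28 mmol/kg

[CO2*] = KH · pCO2 = 10^(−1.54) × 425×10^-6 = 1.226×10^-5 mol/kg
α₀ = 1/(1 + K1/[H⁺] + K1K2/[H⁺]²) = 1/(1 + 10^+2.18 + 10^+1.24) = 0.005892
DIC = [CO2*]/α₀ = 1.226×10^-5 / 0.005892 = 2.080 mmol/kg
CA = (α₁ + 2α₂)·DIC = (0.8917 + 2×0.1024) × 2.080 = 2.28 mmol/kg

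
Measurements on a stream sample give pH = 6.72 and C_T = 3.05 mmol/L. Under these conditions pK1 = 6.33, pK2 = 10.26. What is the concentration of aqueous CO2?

[CO2*] = 0.883 mmol/L

α₀ = 1 / (1 + K1/[H⁺] + K1K2/[H⁺]²) = 1 / (1 + 10^+0.39 + 10^-3.15)
   = 1 / (1 + 2.4547 + 0.00070795) = 1/3.4554 = 0.2894
[CO2*] = α₀ × DIC = 0.2894 × 3.05 = 0.883 mmol/L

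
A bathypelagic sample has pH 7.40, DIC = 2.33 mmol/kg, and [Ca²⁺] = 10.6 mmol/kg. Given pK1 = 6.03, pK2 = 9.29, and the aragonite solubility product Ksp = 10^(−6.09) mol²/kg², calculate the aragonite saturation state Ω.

α₂ = 1 / (1 + [H⁺]/K2 + [H⁺]²/(K1K2)) = 1 / (1 + 10^+1.89 + 10^+0.52)
   = 1 / (1 + 77.625 + 3.3113) = 1/81.936 = 0.01220
[CO3²⁻] = α₂ × DIC = 0.01220 × 2.33 = 0.02844 mmol/kg
Ksp = 10^(−6.09) = 8.128×10^-7
Ω = [Ca²⁺][CO3²⁻]/Ksp = (10.6×10^-3)(2.844×10^-5) / 8.128×10^-7 = 0.371

Ω = 0.371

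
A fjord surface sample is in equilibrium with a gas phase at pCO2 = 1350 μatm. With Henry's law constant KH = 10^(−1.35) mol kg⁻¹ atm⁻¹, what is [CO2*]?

[CO2*] = 60.3 μmol/kg

KH = 10^(−1.35) = 4.467×10^-2 mol kg⁻¹ atm⁻¹
[CO2*] = KH · pCO2 = 4.467×10^-2 × 1350×10^-6 atm = 6.03×10^-5 mol/kg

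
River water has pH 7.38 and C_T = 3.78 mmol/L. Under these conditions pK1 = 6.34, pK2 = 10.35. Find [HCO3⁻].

α₁ = 1 / (1 + [H⁺]/K1 + K2/[H⁺]) = 1 / (1 + 10^-1.04 + 10^-2.97)
   = 1 / (1 + 0.091201 + 0.0010715) = 1/1.0923 = 0.9155
[HCO3⁻] = α₁ × DIC = 0.9155 × 3.78 = 3.46 mmol/L

[HCO3⁻] = 3.46 mmol/L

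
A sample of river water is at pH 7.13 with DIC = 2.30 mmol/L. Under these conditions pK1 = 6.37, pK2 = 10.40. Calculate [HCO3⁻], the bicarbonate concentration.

α₁ = 1 / (1 + [H⁺]/K1 + K2/[H⁺]) = 1 / (1 + 10^-0.76 + 10^-3.27)
   = 1 / (1 + 0.17378 + 0.00053703) = 1/1.1743 = 0.8516
[HCO3⁻] = α₁ × DIC = 0.8516 × 2.30 = 1.96 mmol/L

[HCO3⁻] = 1.96 mmol/L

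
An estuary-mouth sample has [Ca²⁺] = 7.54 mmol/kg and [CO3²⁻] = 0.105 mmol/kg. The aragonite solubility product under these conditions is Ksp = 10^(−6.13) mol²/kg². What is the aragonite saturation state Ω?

Ω = 1.07

Ksp = 10^(−6.13) = 7.413×10^-7
Ω = [Ca²⁺][CO3²⁻]/Ksp = (7.54×10^-3)(0.105×10^-3) / 7.413×10^-7 = 1.07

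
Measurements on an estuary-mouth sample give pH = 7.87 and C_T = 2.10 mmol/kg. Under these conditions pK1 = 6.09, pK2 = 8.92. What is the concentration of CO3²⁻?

α₂ = 1 / (1 + [H⁺]/K2 + [H⁺]²/(K1K2)) = 1 / (1 + 10^+1.05 + 10^-0.73)
   = 1 / (1 + 11.220 + 0.18621) = 1/12.406 = 0.08060
[CO3²⁻] = α₂ × DIC = 0.08060 × 2.10 = 0.169 mmol/kg

[CO3²⁻] = 0.169 mmol/kg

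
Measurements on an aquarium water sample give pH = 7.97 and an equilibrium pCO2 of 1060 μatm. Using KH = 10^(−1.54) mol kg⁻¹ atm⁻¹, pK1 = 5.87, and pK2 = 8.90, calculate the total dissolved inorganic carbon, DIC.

[CO2*] = KH · pCO2 = 10^(−1.54) × 1060×10^-6 = 3.057×10^-5 mol/kg
α₀ = 1/(1 + K1/[H⁺] + K1K2/[H⁺]²) = 1/(1 + 10^+2.10 + 10^+1.17) = 0.007058
DIC = [CO2*]/α₀ = 3.057×10^-5 / 0.007058 = 4.33 mmol/kg

DIC = 4.33 mmol/kg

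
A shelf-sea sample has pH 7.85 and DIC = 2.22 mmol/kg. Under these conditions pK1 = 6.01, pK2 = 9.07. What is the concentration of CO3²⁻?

[CO3²⁻] = 0.124 mmol/kg

α₂ = 1 / (1 + [H⁺]/K2 + [H⁺]²/(K1K2)) = 1 / (1 + 10^+1.22 + 10^-0.62)
   = 1 / (1 + 16.596 + 0.23988) = 1/17.836 = 0.05607
[CO3²⁻] = α₂ × DIC = 0.05607 × 2.22 = 0.124 mmol/kg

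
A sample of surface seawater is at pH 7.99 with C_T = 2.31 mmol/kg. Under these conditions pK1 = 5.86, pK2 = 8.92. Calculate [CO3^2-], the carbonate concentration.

[CO3²⁻] = 0.241 mmol/kg

α₂ = 1 / (1 + [H⁺]/K2 + [H⁺]²/(K1K2)) = 1 / (1 + 10^+0.93 + 10^-1.20)
   = 1 / (1 + 8.5114 + 0.063096) = 1/9.5745 = 0.1044
[CO3²⁻] = α₂ × DIC = 0.1044 × 2.31 = 0.241 mmol/kg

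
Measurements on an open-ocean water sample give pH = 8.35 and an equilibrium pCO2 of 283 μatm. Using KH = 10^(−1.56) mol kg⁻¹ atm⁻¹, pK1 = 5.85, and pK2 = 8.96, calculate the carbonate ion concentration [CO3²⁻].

[CO2*] = KH · pCO2 = 10^(−1.56) × 283×10^-6 = 7.794×10^-6 mol/kg
α₀ = 1/(1 + K1/[H⁺] + K1K2/[H⁺]²) = 1/(1 + 10^+2.50 + 10^+1.89) = 0.002533
DIC = [CO2*]/α₀ = 7.794×10^-6 / 0.002533 = 3.078 mmol/kg
[CO3²⁻] = α₂·DIC; α₂ = 0.1966, so [CO3²⁻] = 0.1966 × 3.078 = 0.605 mmol/kg

[CO3²⁻] = 0.605 mmol/kg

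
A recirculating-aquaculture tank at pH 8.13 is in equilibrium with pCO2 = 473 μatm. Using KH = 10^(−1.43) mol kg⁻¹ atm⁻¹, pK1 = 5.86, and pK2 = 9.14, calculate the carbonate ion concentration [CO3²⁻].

[CO3²⁻] = 0.320 mmol/kg

[CO2*] = KH · pCO2 = 10^(−1.43) × 473×10^-6 = 1.757×10^-5 mol/kg
α₀ = 1/(1 + K1/[H⁺] + K1K2/[H⁺]²) = 1/(1 + 10^+2.27 + 10^+1.26) = 0.004868
DIC = [CO2*]/α₀ = 1.757×10^-5 / 0.004868 = 3.610 mmol/kg
[CO3²⁻] = α₂·DIC; α₂ = 0.08859, so [CO3²⁻] = 0.08859 × 3.610 = 0.320 mmol/kg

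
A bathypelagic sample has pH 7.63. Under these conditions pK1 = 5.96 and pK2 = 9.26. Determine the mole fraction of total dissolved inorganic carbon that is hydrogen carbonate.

α₁ = 1 / (1 + [H⁺]/K1 + K2/[H⁺]) = 1 / (1 + 10^-1.67 + 10^-1.63)
   = 1 / (1 + 0.021380 + 0.023442) = 1/1.0448 = 0.9571

α₁ = 0.957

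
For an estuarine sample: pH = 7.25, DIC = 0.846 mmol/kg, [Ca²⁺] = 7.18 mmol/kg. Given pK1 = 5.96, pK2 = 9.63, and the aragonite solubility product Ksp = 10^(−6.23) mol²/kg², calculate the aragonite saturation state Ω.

α₂ = 1 / (1 + [H⁺]/K2 + [H⁺]²/(K1K2)) = 1 / (1 + 10^+2.38 + 10^+1.09)
   = 1 / (1 + 239.88 + 12.303) = 1/253.19 = 0.003950
[CO3²⁻] = α₂ × DIC = 0.003950 × 0.846 = 0.003341 mmol/kg = 3.341 μmol/kg
Ksp = 10^(−6.23) = 5.888×10^-7
Ω = [Ca²⁺][CO3²⁻]/Ksp = (7.18×10^-3)(3.341×10^-6) / 5.888×10^-7 = 0.0407

Ω = 0.0407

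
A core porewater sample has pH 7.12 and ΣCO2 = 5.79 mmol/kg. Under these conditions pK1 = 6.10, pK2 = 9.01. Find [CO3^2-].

α₂ = 1 / (1 + [H⁺]/K2 + [H⁺]²/(K1K2)) = 1 / (1 + 10^+1.89 + 10^+0.87)
   = 1 / (1 + 77.625 + 7.4131) = 1/86.038 = 0.01162
[CO3²⁻] = α₂ × DIC = 0.01162 × 5.79 = 0.0673 mmol/kg

[CO3²⁻] = 0.0673 mmol/kg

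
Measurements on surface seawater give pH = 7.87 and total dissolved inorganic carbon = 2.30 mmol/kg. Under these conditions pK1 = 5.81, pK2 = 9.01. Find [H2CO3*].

[CO2*] = 18.5 μmol/kg

α₀ = 1 / (1 + K1/[H⁺] + K1K2/[H⁺]²) = 1 / (1 + 10^+2.06 + 10^+0.92)
   = 1 / (1 + 114.82 + 8.3176) = 1/124.13 = 0.008056
[CO2*] = α₀ × DIC = 0.008056 × 2.30 = 0.0185 mmol/kg = 18.5 μmol/kg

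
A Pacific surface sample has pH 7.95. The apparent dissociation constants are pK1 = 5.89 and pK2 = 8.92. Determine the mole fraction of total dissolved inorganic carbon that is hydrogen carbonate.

α₁ = 1 / (1 + [H⁺]/K1 + K2/[H⁺]) = 1 / (1 + 10^-2.06 + 10^-0.97)
   = 1 / (1 + 0.0087096 + 0.10715) = 1/1.1159 = 0.8962

α₁ = 0.896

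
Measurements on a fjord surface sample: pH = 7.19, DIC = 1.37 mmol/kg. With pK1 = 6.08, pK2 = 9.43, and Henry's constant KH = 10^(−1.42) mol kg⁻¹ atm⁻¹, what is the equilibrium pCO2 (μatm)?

pCO2 = 2580 μatm

α₀ = 1 / (1 + K1/[H⁺] + K1K2/[H⁺]²) = 1 / (1 + 10^+1.11 + 10^-1.13)
   = 1 / (1 + 12.882 + 0.074131) = 1/13.957 = 0.07165
[CO2*] = α₀ × DIC = 0.07165 × 1.37 = 0.09816 mmol/kg
pCO2 = [CO2*]/KH = 9.816×10^-5 / 3.802×10^-2 = 2580 μatm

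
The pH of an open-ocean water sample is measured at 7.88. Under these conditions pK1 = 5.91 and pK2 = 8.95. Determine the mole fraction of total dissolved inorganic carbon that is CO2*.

α₀ = 0.00978

α₀ = 1 / (1 + K1/[H⁺] + K1K2/[H⁺]²) = 1 / (1 + 10^+1.97 + 10^+0.90)
   = 1 / (1 + 93.325 + 7.9433) = 1/102.27 = 0.009778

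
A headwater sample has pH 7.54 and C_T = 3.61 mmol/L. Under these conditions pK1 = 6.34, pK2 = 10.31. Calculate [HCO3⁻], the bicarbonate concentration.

α₁ = 1 / (1 + [H⁺]/K1 + K2/[H⁺]) = 1 / (1 + 10^-1.20 + 10^-2.77)
   = 1 / (1 + 0.063096 + 0.0016982) = 1/1.0648 = 0.9391
[HCO3⁻] = α₁ × DIC = 0.9391 × 3.61 = 3.39 mmol/L

[HCO3⁻] = 3.39 mmol/L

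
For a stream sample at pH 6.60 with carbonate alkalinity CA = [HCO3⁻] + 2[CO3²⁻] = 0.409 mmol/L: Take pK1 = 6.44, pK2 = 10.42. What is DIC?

CA = [HCO3⁻] + 2[CO3²⁻] = (α₁ + 2α₂)·DIC
At pH 6.60: [H⁺]/K1 = 10^-0.16 = 0.69183, K2/[H⁺] = 10^-3.82 = 0.00015136
α₁ = 1/(1 + 0.69183 + 0.00015136) = 1/1.6920 = 0.5910; α₂ = α₁·K2/[H⁺] = 8.945×10^-5
α₁ + 2α₂ = 0.5912
DIC = CA / (α₁ + 2α₂) = 0.409 / 0.5912 = 0.692 mmol/L

DIC = 0.692 mmol/L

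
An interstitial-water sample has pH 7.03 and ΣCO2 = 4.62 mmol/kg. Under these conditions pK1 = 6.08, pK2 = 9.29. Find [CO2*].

α₀ = 1 / (1 + K1/[H⁺] + K1K2/[H⁺]²) = 1 / (1 + 10^+0.95 + 10^-1.31)
   = 1 / (1 + 8.9125 + 0.048978) = 1/9.9615 = 0.1004
[CO2*] = α₀ × DIC = 0.1004 × 4.62 = 0.464 mmol/kg

[CO2*] = 0.464 mmol/kg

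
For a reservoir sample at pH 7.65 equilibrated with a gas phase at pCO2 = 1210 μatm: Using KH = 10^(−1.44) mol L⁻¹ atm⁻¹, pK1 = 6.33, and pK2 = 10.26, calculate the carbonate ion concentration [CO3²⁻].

[CO2*] = KH · pCO2 = 10^(−1.44) × 1210×10^-6 = 4.393×10^-5 mol/L
α₀ = 1/(1 + K1/[H⁺] + K1K2/[H⁺]²) = 1/(1 + 10^+1.32 + 10^-1.29) = 0.04557
DIC = [CO2*]/α₀ = 4.393×10^-5 / 0.04557 = 0.9641 mmol/L
[CO3²⁻] = α₂·DIC; α₂ = 0.002337, so [CO3²⁻] = 0.002337 × 0.9641 = 0.00225 mmol/L = 2.25 μmol/L

[CO3²⁻] = 2.25 μmol/L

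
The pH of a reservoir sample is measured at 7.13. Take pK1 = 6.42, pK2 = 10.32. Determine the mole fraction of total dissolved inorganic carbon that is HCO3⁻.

α₁ = 0.836

α₁ = 1 / (1 + [H⁺]/K1 + K2/[H⁺]) = 1 / (1 + 10^-0.71 + 10^-3.19)
   = 1 / (1 + 0.19498 + 0.00064565) = 1/1.1956 = 0.8364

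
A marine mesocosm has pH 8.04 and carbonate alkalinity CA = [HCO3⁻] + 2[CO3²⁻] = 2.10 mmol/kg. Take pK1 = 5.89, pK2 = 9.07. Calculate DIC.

CA = [HCO3⁻] + 2[CO3²⁻] = (α₁ + 2α₂)·DIC
At pH 8.04: [H⁺]/K1 = 10^-2.15 = 0.0070795, K2/[H⁺] = 10^-1.03 = 0.093325
α₁ = 1/(1 + 0.0070795 + 0.093325) = 1/1.1004 = 0.9088; α₂ = α₁·K2/[H⁺] = 0.08481
α₁ + 2α₂ = 1.0784
DIC = CA / (α₁ + 2α₂) = 2.10 / 1.0784 = 1.95 mmol/kg

DIC = 1.95 mmol/kg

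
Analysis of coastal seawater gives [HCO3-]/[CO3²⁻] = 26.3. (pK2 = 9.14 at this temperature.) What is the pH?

pH = 7.72

From K2 = [H⁺][CO3²⁻]/[HCO3-]:  pH = pK2 − log₁₀([HCO3-]/[CO3²⁻])
log₁₀(26.3) = +1.420
pH = 9.14 − (+1.420) = 7.72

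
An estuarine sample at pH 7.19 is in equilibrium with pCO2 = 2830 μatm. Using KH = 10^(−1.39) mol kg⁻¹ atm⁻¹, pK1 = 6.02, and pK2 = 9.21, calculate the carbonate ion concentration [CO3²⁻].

[CO3²⁻] = 16.3 μmol/kg

[CO2*] = KH · pCO2 = 10^(−1.39) × 2830×10^-6 = 1.153×10^-4 mol/kg
α₀ = 1/(1 + K1/[H⁺] + K1K2/[H⁺]²) = 1/(1 + 10^+1.17 + 10^-0.85) = 0.06277
DIC = [CO2*]/α₀ = 1.153×10^-4 / 0.06277 = 1.837 mmol/kg
[CO3²⁻] = α₂·DIC; α₂ = 0.008866, so [CO3²⁻] = 0.008866 × 1.837 = 0.0163 mmol/kg = 16.3 μmol/kg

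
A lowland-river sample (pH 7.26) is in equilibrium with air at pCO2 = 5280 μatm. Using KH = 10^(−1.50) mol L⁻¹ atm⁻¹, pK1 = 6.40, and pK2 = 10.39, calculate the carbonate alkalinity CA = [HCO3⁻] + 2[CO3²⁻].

CA = 1.21 mmol/L

[CO2*] = KH · pCO2 = 10^(−1.50) × 5280×10^-6 = 1.670×10^-4 mol/L
α₀ = 1/(1 + K1/[H⁺] + K1K2/[H⁺]²) = 1/(1 + 10^+0.86 + 10^-2.27) = 0.1212
DIC = [CO2*]/α₀ = 1.670×10^-4 / 0.1212 = 1.377 mmol/L
CA = (α₁ + 2α₂)·DIC = (0.8781 + 2×0.0006510) × 1.377 = 1.21 mmol/L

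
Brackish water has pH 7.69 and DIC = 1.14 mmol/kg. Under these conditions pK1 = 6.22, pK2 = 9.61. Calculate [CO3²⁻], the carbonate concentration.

[CO3²⁻] = 13.1 μmol/kg

α₂ = 1 / (1 + [H⁺]/K2 + [H⁺]²/(K1K2)) = 1 / (1 + 10^+1.92 + 10^+0.45)
   = 1 / (1 + 83.176 + 2.8184) = 1/86.995 = 0.01149
[CO3²⁻] = α₂ × DIC = 0.01149 × 1.14 = 0.0131 mmol/kg = 13.1 μmol/kg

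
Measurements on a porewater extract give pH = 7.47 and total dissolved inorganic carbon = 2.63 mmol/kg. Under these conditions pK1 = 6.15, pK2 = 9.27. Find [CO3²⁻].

α₂ = 1 / (1 + [H⁺]/K2 + [H⁺]²/(K1K2)) = 1 / (1 + 10^+1.80 + 10^+0.48)
   = 1 / (1 + 63.096 + 3.0200) = 1/67.116 = 0.01490
[CO3²⁻] = α₂ × DIC = 0.01490 × 2.63 = 0.0392 mmol/kg

[CO3²⁻] = 0.0392 mmol/kg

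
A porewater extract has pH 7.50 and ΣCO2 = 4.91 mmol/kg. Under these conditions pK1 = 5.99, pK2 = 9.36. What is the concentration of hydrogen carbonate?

α₁ = 1 / (1 + [H⁺]/K1 + K2/[H⁺]) = 1 / (1 + 10^-1.51 + 10^-1.86)
   = 1 / (1 + 0.030903 + 0.013804) = 1/1.0447 = 0.9572
[HCO3⁻] = α₁ × DIC = 0.9572 × 4.91 = 4.70 mmol/kg

[HCO3⁻] = 4.70 mmol/kg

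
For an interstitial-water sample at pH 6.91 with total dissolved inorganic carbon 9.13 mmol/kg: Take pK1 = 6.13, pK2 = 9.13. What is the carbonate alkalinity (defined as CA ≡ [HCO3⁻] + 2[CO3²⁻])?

CA = [HCO3⁻] + 2[CO3²⁻] = (α₁ + 2α₂)·DIC
At pH 6.91: [H⁺]/K1 = 10^-0.78 = 0.16596, K2/[H⁺] = 10^-2.22 = 0.0060256
α₁ = 1/(1 + 0.16596 + 0.0060256) = 1/1.1720 = 0.8533; α₂ = α₁·K2/[H⁺] = 0.005141
α₁ + 2α₂ = 0.8635
CA = 0.8635 × 9.13 = 7.88 mmol/kg

CA = 7.88 mmol/kg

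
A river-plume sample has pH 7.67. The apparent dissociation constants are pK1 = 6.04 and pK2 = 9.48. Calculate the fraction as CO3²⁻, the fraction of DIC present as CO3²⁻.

α₂ = 0.0149

α₂ = 1 / (1 + [H⁺]/K2 + [H⁺]²/(K1K2)) = 1 / (1 + 10^+1.81 + 10^+0.18)
   = 1 / (1 + 64.565 + 1.5136) = 1/67.079 = 0.01491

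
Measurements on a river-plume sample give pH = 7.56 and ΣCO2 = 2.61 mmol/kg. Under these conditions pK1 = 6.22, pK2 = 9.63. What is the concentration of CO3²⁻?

α₂ = 1 / (1 + [H⁺]/K2 + [H⁺]²/(K1K2)) = 1 / (1 + 10^+2.07 + 10^+0.73)
   = 1 / (1 + 117.49 + 5.3703) = 1/123.86 = 0.008074
[CO3²⁻] = α₂ × DIC = 0.008074 × 2.61 = 0.0211 mmol/kg

[CO3²⁻] = 0.0211 mmol/kg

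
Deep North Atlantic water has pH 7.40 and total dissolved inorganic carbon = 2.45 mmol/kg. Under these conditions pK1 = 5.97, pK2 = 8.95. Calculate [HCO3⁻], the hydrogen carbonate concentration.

[HCO3⁻] = 2.30 mmol/kg

α₁ = 1 / (1 + [H⁺]/K1 + K2/[H⁺]) = 1 / (1 + 10^-1.43 + 10^-1.55)
   = 1 / (1 + 0.037154 + 0.028184) = 1/1.0653 = 0.9387
[HCO3⁻] = α₁ × DIC = 0.9387 × 2.45 = 2.30 mmol/kg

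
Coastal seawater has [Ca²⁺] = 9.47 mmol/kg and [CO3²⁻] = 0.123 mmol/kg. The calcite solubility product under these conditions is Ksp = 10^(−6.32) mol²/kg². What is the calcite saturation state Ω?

Ω = 2.43

Ksp = 10^(−6.32) = 4.786×10^-7
Ω = [Ca²⁺][CO3²⁻]/Ksp = (9.47×10^-3)(0.123×10^-3) / 4.786×10^-7 = 2.43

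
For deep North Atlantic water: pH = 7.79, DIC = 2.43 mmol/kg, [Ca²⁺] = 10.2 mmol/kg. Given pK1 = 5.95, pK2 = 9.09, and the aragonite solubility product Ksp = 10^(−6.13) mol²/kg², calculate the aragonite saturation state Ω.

α₂ = 1 / (1 + [H⁺]/K2 + [H⁺]²/(K1K2)) = 1 / (1 + 10^+1.30 + 10^-0.54)
   = 1 / (1 + 19.953 + 0.28840) = 1/21.241 = 0.04708
[CO3²⁻] = α₂ × DIC = 0.04708 × 2.43 = 0.1144 mmol/kg
Ksp = 10^(−6.13) = 7.413×10^-7
Ω = [Ca²⁺][CO3²⁻]/Ksp = (10.2×10^-3)(1.144×10^-4) / 7.413×10^-7 = 1.57

Ω = 1.57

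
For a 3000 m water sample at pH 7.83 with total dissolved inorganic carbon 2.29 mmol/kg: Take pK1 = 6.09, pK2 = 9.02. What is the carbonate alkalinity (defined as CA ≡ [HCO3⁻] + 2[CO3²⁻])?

CA = 2.39 mmol/kg

CA = [HCO3⁻] + 2[CO3²⁻] = (α₁ + 2α₂)·DIC
At pH 7.83: [H⁺]/K1 = 10^-1.74 = 0.018197, K2/[H⁺] = 10^-1.19 = 0.064565
α₁ = 1/(1 + 0.018197 + 0.064565) = 1/1.0828 = 0.9236; α₂ = α₁·K2/[H⁺] = 0.05963
α₁ + 2α₂ = 1.0428
CA = 1.0428 × 2.29 = 2.39 mmol/kg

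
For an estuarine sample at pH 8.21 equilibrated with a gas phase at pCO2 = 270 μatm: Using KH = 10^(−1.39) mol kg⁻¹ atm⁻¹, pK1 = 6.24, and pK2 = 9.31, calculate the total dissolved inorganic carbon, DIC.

DIC = 1.12 mmol/kg

[CO2*] = KH · pCO2 = 10^(−1.39) × 270×10^-6 = 1.100×10^-5 mol/kg
α₀ = 1/(1 + K1/[H⁺] + K1K2/[H⁺]²) = 1/(1 + 10^+1.97 + 10^+0.87) = 0.009829
DIC = [CO2*]/α₀ = 1.100×10^-5 / 0.009829 = 1.12 mmol/kg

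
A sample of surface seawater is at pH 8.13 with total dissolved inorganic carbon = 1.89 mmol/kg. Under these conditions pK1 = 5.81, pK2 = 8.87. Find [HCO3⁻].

[HCO3⁻] = 1.59 mmol/kg

α₁ = 1 / (1 + [H⁺]/K1 + K2/[H⁺]) = 1 / (1 + 10^-2.32 + 10^-0.74)
   = 1 / (1 + 0.0047863 + 0.18197) = 1/1.1868 = 0.8426
[HCO3⁻] = α₁ × DIC = 0.8426 × 1.89 = 1.59 mmol/kg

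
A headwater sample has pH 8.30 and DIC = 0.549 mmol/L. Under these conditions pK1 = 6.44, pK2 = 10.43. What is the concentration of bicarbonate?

α₁ = 1 / (1 + [H⁺]/K1 + K2/[H⁺]) = 1 / (1 + 10^-1.86 + 10^-2.13)
   = 1 / (1 + 0.013804 + 0.0074131) = 1/1.0212 = 0.9792
[HCO3⁻] = α₁ × DIC = 0.9792 × 0.549 = 0.538 mmol/L

[HCO3⁻] = 0.538 mmol/L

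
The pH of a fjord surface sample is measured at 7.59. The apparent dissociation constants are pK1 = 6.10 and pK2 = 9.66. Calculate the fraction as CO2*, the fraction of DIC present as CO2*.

α₀ = 1 / (1 + K1/[H⁺] + K1K2/[H⁺]²) = 1 / (1 + 10^+1.49 + 10^-0.58)
   = 1 / (1 + 30.903 + 0.26303) = 1/32.166 = 0.03109

α₀ = 0.0311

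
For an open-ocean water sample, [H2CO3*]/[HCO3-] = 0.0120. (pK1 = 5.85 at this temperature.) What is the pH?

From K1 = [H⁺][HCO3-]/[H2CO3*]:  pH = pK1 − log₁₀([H2CO3*]/[HCO3-])
log₁₀(0.0120) = -1.921
pH = 5.85 − (-1.921) = 7.77

pH = 7.77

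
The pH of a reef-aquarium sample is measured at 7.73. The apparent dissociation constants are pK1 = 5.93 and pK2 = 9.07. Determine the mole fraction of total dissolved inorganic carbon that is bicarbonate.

α₁ = 1 / (1 + [H⁺]/K1 + K2/[H⁺]) = 1 / (1 + 10^-1.80 + 10^-1.34)
   = 1 / (1 + 0.015849 + 0.045709) = 1/1.0616 = 0.9420

α₁ = 0.942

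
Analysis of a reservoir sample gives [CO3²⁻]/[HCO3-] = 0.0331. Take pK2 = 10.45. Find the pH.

pH = 8.97

From K2 = [H⁺][CO3²⁻]/[HCO3-]:  pH = pK2 + log₁₀([CO3²⁻]/[HCO3-])
log₁₀(0.0331) = -1.480
pH = 10.45 + (-1.480) = 8.97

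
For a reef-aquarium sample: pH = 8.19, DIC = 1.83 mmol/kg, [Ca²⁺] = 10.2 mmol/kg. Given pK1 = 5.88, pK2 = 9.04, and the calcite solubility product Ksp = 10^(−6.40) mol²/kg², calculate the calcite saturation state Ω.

α₂ = 1 / (1 + [H⁺]/K2 + [H⁺]²/(K1K2)) = 1 / (1 + 10^+0.85 + 10^-1.46)
   = 1 / (1 + 7.0795 + 0.034674) = 1/8.1141 = 0.1232
[CO3²⁻] = α₂ × DIC = 0.1232 × 1.83 = 0.2255 mmol/kg
Ksp = 10^(−6.40) = 3.981×10^-7
Ω = [Ca²⁺][CO3²⁻]/Ksp = (10.2×10^-3)(2.255×10^-4) / 3.981×10^-7 = 5.78

Ω = 5.78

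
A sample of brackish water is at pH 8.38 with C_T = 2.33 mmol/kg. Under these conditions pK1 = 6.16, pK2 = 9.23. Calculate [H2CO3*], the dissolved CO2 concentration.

α₀ = 1 / (1 + K1/[H⁺] + K1K2/[H⁺]²) = 1 / (1 + 10^+2.22 + 10^+1.37)
   = 1 / (1 + 165.96 + 23.442) = 1/190.40 = 0.005252
[CO2*] = α₀ × DIC = 0.005252 × 2.33 = 0.0122 mmol/kg = 12.2 μmol/kg

[CO2*] = 12.2 μmol/kg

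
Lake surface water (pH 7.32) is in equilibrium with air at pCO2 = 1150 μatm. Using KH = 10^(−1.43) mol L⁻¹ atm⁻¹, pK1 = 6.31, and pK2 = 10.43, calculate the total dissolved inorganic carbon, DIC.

DIC = 0.480 mmol/L

[CO2*] = KH · pCO2 = 10^(−1.43) × 1150×10^-6 = 4.273×10^-5 mol/L
α₀ = 1/(1 + K1/[H⁺] + K1K2/[H⁺]²) = 1/(1 + 10^+1.01 + 10^-2.10) = 0.08896
DIC = [CO2*]/α₀ = 4.273×10^-5 / 0.08896 = 0.480 mmol/L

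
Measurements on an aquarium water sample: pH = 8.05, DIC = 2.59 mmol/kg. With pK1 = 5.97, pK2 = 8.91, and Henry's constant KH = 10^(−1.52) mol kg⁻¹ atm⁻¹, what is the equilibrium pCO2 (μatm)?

pCO2 = 622 μatm

α₀ = 1 / (1 + K1/[H⁺] + K1K2/[H⁺]²) = 1 / (1 + 10^+2.08 + 10^+1.22)
   = 1 / (1 + 120.23 + 16.596) = 1/137.82 = 0.007256
[CO2*] = α₀ × DIC = 0.007256 × 2.59 = 0.01879 mmol/kg = 18.79 μmol/kg
pCO2 = [CO2*]/KH = 1.879×10^-5 / 3.020×10^-2 = 622 μatm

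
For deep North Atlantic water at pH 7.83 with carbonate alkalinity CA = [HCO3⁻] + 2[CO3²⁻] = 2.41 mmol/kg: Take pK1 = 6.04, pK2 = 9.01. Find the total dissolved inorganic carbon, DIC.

DIC = 2.30 mmol/kg

CA = [HCO3⁻] + 2[CO3²⁻] = (α₁ + 2α₂)·DIC
At pH 7.83: [H⁺]/K1 = 10^-1.79 = 0.016218, K2/[H⁺] = 10^-1.18 = 0.066069
α₁ = 1/(1 + 0.016218 + 0.066069) = 1/1.0823 = 0.9240; α₂ = α₁·K2/[H⁺] = 0.06105
α₁ + 2α₂ = 1.0461
DIC = CA / (α₁ + 2α₂) = 2.41 / 1.0461 = 2.30 mmol/kg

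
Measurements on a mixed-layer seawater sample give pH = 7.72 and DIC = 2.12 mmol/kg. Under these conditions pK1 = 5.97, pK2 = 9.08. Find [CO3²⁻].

α₂ = 1 / (1 + [H⁺]/K2 + [H⁺]²/(K1K2)) = 1 / (1 + 10^+1.36 + 10^-0.39)
   = 1 / (1 + 22.909 + 0.40738) = 1/24.316 = 0.04113
[CO3²⁻] = α₂ × DIC = 0.04113 × 2.12 = 0.0872 mmol/kg

[CO3²⁻] = 0.0872 mmol/kg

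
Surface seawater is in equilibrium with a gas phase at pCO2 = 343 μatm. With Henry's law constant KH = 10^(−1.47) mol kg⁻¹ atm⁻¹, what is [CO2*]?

KH = 10^(−1.47) = 3.388×10^-2 mol kg⁻¹ atm⁻¹
[CO2*] = KH · pCO2 = 3.388×10^-2 × 343×10^-6 atm = 1.16×10^-5 mol/kg

[CO2*] = 11.6 μmol/kg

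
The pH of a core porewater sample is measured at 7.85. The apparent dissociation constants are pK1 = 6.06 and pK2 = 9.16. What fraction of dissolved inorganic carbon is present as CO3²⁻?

α₂ = 1 / (1 + [H⁺]/K2 + [H⁺]²/(K1K2)) = 1 / (1 + 10^+1.31 + 10^-0.48)
   = 1 / (1 + 20.417 + 0.33113) = 1/21.749 = 0.04598

α₂ = 0.0460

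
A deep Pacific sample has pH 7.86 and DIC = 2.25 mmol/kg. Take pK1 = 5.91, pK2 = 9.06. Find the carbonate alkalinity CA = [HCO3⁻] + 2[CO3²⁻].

CA = 2.36 mmol/kg

CA = [HCO3⁻] + 2[CO3²⁻] = (α₁ + 2α₂)·DIC
At pH 7.86: [H⁺]/K1 = 10^-1.95 = 0.011220, K2/[H⁺] = 10^-1.20 = 0.063096
α₁ = 1/(1 + 0.011220 + 0.063096) = 1/1.0743 = 0.9308; α₂ = α₁·K2/[H⁺] = 0.05873
α₁ + 2α₂ = 1.0483
CA = 1.0483 × 2.25 = 2.36 mmol/kg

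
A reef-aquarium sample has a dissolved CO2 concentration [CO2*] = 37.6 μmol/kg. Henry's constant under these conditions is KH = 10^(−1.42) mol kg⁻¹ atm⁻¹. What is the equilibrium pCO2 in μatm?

KH = 10^(−1.42) = 3.802×10^-2 mol kg⁻¹ atm⁻¹
pCO2 = [CO2*]/KH = 37.6×10^-6 / 3.802×10^-2 = 9.89×10^-4 atm = 989 μatm

pCO2 = 989 μatm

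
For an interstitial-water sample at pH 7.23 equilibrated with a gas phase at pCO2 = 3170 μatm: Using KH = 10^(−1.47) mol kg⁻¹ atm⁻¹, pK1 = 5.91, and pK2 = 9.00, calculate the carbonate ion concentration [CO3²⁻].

[CO3²⁻] = 0.0381 mmol/kg

[CO2*] = KH · pCO2 = 10^(−1.47) × 3170×10^-6 = 1.074×10^-4 mol/kg
α₀ = 1/(1 + K1/[H⁺] + K1K2/[H⁺]²) = 1/(1 + 10^+1.32 + 10^-0.45) = 0.04495
DIC = [CO2*]/α₀ = 1.074×10^-4 / 0.04495 = 2.390 mmol/kg
[CO3²⁻] = α₂·DIC; α₂ = 0.01595, so [CO3²⁻] = 0.01595 × 2.390 = 0.0381 mmol/kg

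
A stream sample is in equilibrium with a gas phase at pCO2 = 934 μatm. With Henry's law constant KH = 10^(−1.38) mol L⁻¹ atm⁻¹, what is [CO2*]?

[CO2*] = 38.9 μmol/L

KH = 10^(−1.38) = 4.169×10^-2 mol L⁻¹ atm⁻¹
[CO2*] = KH · pCO2 = 4.169×10^-2 × 934×10^-6 atm = 3.89×10^-5 mol/L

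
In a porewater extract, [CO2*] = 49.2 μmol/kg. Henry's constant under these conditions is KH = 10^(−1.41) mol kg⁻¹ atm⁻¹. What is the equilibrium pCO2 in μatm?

pCO2 = 1260 μatm

KH = 10^(−1.41) = 3.890×10^-2 mol kg⁻¹ atm⁻¹
pCO2 = [CO2*]/KH = 49.2×10^-6 / 3.890×10^-2 = 1.26×10^-3 atm = 1260 μatm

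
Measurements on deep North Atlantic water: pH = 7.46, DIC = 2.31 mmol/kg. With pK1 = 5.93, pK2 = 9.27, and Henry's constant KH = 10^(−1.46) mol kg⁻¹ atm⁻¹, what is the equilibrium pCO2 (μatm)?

pCO2 = 1880 μatm

α₀ = 1 / (1 + K1/[H⁺] + K1K2/[H⁺]²) = 1 / (1 + 10^+1.53 + 10^-0.28)
   = 1 / (1 + 33.884 + 0.52481) = 1/35.409 = 0.02824
[CO2*] = α₀ × DIC = 0.02824 × 2.31 = 0.06524 mmol/kg
pCO2 = [CO2*]/KH = 6.524×10^-5 / 3.467×10^-2 = 1880 μatm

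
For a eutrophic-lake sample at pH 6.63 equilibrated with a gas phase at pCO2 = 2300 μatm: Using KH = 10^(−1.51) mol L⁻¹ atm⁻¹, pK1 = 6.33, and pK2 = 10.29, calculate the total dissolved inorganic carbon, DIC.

[CO2*] = KH · pCO2 = 10^(−1.51) × 2300×10^-6 = 7.108×10^-5 mol/L
α₀ = 1/(1 + K1/[H⁺] + K1K2/[H⁺]²) = 1/(1 + 10^+0.30 + 10^-3.36) = 0.3338
DIC = [CO2*]/α₀ = 7.108×10^-5 / 0.3338 = 0.213 mmol/L

DIC = 0.213 mmol/L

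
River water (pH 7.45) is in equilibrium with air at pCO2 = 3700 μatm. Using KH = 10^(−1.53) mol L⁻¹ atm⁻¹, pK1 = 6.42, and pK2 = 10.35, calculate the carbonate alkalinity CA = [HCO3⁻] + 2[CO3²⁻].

[CO2*] = KH · pCO2 = 10^(−1.53) × 3700×10^-6 = 1.092×10^-4 mol/L
α₀ = 1/(1 + K1/[H⁺] + K1K2/[H⁺]²) = 1/(1 + 10^+1.03 + 10^-1.87) = 0.08526
DIC = [CO2*]/α₀ = 1.092×10^-4 / 0.08526 = 1.281 mmol/L
CA = (α₁ + 2α₂)·DIC = (0.9136 + 2×0.001150) × 1.281 = 1.17 mmol/L

CA = 1.17 mmol/L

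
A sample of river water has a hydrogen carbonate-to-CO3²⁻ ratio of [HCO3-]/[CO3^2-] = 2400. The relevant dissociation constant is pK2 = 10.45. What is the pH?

pH = 7.07

From K2 = [H⁺][CO3^2-]/[HCO3-]:  pH = pK2 − log₁₀([HCO3-]/[CO3^2-])
log₁₀(2400) = +3.380
pH = 10.45 − (+3.380) = 7.07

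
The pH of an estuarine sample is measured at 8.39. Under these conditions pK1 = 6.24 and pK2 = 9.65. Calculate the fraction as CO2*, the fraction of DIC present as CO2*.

α₀ = 0.00667

α₀ = 1 / (1 + K1/[H⁺] + K1K2/[H⁺]²) = 1 / (1 + 10^+2.15 + 10^+0.89)
   = 1 / (1 + 141.25 + 7.7625) = 1/150.02 = 0.006666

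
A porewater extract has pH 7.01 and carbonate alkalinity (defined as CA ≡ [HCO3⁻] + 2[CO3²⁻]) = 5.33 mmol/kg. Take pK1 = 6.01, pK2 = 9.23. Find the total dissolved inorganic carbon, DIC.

CA = [HCO3⁻] + 2[CO3²⁻] = (α₁ + 2α₂)·DIC
At pH 7.01: [H⁺]/K1 = 10^-1.00 = 0.10000, K2/[H⁺] = 10^-2.22 = 0.0060256
α₁ = 1/(1 + 0.10000 + 0.0060256) = 1/1.1060 = 0.9041; α₂ = α₁·K2/[H⁺] = 0.005448
α₁ + 2α₂ = 0.9150
DIC = CA / (α₁ + 2α₂) = 5.33 / 0.9150 = 5.82 mmol/kg

DIC = 5.82 mmol/kg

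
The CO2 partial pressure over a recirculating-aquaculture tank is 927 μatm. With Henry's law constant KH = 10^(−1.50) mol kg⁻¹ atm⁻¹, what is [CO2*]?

[CO2*] = 29.3 μmol/kg

KH = 10^(−1.50) = 3.162×10^-2 mol kg⁻¹ atm⁻¹
[CO2*] = KH · pCO2 = 3.162×10^-2 × 927×10^-6 atm = 2.93×10^-5 mol/kg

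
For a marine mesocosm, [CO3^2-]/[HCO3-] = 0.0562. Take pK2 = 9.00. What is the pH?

pH = 7.75

From K2 = [H⁺][CO3^2-]/[HCO3-]:  pH = pK2 + log₁₀([CO3^2-]/[HCO3-])
log₁₀(0.0562) = -1.250
pH = 9.00 + (-1.250) = 7.75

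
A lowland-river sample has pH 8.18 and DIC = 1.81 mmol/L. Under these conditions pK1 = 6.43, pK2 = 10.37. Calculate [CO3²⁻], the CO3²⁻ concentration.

α₂ = 1 / (1 + [H⁺]/K2 + [H⁺]²/(K1K2)) = 1 / (1 + 10^+2.19 + 10^+0.44)
   = 1 / (1 + 154.88 + 2.7542) = 1/158.64 = 0.006304
[CO3²⁻] = α₂ × DIC = 0.006304 × 1.81 = 0.0114 mmol/L = 11.4 μmol/L

[CO3²⁻] = 11.4 μmol/L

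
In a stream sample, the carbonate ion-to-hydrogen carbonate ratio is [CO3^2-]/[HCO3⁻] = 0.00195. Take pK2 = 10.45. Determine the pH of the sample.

pH = 7.74

From K2 = [H⁺][CO3^2-]/[HCO3⁻]:  pH = pK2 + log₁₀([CO3^2-]/[HCO3⁻])
log₁₀(0.00195) = -2.710
pH = 10.45 + (-2.710) = 7.74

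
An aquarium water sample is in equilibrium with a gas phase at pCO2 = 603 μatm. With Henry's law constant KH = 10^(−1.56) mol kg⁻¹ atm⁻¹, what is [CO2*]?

KH = 10^(−1.56) = 2.754×10^-2 mol kg⁻¹ atm⁻¹
[CO2*] = KH · pCO2 = 2.754×10^-2 × 603×10^-6 atm = 1.66×10^-5 mol/kg

[CO2*] = 16.6 μmol/kg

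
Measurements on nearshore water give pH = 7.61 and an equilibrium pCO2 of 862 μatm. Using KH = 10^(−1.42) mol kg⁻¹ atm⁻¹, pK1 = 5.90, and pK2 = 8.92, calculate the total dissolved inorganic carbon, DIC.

[CO2*] = KH · pCO2 = 10^(−1.42) × 862×10^-6 = 3.277×10^-5 mol/kg
α₀ = 1/(1 + K1/[H⁺] + K1K2/[H⁺]²) = 1/(1 + 10^+1.71 + 10^+0.40) = 0.01825
DIC = [CO2*]/α₀ = 3.277×10^-5 / 0.01825 = 1.80 mmol/kg

DIC = 1.80 mmol/kg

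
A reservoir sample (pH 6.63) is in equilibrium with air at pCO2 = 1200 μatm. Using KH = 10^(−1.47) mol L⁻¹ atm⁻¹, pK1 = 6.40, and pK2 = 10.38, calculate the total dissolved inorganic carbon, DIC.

DIC = 0.110 mmol/L

[CO2*] = KH · pCO2 = 10^(−1.47) × 1200×10^-6 = 4.066×10^-5 mol/L
α₀ = 1/(1 + K1/[H⁺] + K1K2/[H⁺]²) = 1/(1 + 10^+0.23 + 10^-3.52) = 0.3706
DIC = [CO2*]/α₀ = 4.066×10^-5 / 0.3706 = 0.110 mmol/L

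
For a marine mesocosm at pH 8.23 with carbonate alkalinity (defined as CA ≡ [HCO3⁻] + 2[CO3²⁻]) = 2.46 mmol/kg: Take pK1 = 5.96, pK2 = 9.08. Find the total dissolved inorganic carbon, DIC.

DIC = 2.20 mmol/kg

CA = [HCO3⁻] + 2[CO3²⁻] = (α₁ + 2α₂)·DIC
At pH 8.23: [H⁺]/K1 = 10^-2.27 = 0.0053703, K2/[H⁺] = 10^-0.85 = 0.14125
α₁ = 1/(1 + 0.0053703 + 0.14125) = 1/1.1466 = 0.8721; α₂ = α₁·K2/[H⁺] = 0.1232
α₁ + 2α₂ = 1.1185
DIC = CA / (α₁ + 2α₂) = 2.46 / 1.1185 = 2.20 mmol/kg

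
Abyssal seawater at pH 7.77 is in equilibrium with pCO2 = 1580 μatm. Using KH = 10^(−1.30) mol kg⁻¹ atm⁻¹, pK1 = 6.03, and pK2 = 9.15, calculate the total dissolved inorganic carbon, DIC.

[CO2*] = KH · pCO2 = 10^(−1.30) × 1580×10^-6 = 7.919×10^-5 mol/kg
α₀ = 1/(1 + K1/[H⁺] + K1K2/[H⁺]²) = 1/(1 + 10^+1.74 + 10^+0.36) = 0.01717
DIC = [CO2*]/α₀ = 7.919×10^-5 / 0.01717 = 4.61 mmol/kg

DIC = 4.61 mmol/kg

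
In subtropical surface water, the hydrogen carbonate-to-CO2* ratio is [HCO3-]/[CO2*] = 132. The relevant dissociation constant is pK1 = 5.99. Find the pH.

pH = 8.11

From K1 = [H⁺][HCO3-]/[CO2*]:  pH = pK1 + log₁₀([HCO3-]/[CO2*])
log₁₀(132) = +2.121
pH = 5.99 + (+2.121) = 8.11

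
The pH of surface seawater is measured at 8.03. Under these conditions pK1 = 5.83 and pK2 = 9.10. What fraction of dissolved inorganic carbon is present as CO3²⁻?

α₂ = 1 / (1 + [H⁺]/K2 + [H⁺]²/(K1K2)) = 1 / (1 + 10^+1.07 + 10^-1.13)
   = 1 / (1 + 11.749 + 0.074131) = 1/12.823 = 0.07798

α₂ = 0.0780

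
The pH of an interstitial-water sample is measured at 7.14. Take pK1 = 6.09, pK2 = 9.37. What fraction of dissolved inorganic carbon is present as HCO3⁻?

α₁ = 0.913

α₁ = 1 / (1 + [H⁺]/K1 + K2/[H⁺]) = 1 / (1 + 10^-1.05 + 10^-2.23)
   = 1 / (1 + 0.089125 + 0.0058884) = 1/1.0950 = 0.9132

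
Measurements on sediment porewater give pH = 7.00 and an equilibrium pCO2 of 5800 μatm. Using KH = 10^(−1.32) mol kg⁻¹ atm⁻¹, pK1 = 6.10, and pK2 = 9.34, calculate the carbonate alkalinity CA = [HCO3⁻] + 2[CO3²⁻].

[CO2*] = KH · pCO2 = 10^(−1.32) × 5800×10^-6 = 2.776×10^-4 mol/kg
α₀ = 1/(1 + K1/[H⁺] + K1K2/[H⁺]²) = 1/(1 + 10^+0.90 + 10^-1.44) = 0.1114
DIC = [CO2*]/α₀ = 2.776×10^-4 / 0.1114 = 2.493 mmol/kg
CA = (α₁ + 2α₂)·DIC = (0.8846 + 2×0.004043) × 2.493 = 2.23 mmol/kg

CA = 2.23 mmol/kg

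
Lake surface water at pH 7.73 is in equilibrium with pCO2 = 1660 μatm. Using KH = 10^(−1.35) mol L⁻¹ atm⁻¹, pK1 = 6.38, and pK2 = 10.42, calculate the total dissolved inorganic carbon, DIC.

[CO2*] = KH · pCO2 = 10^(−1.35) × 1660×10^-6 = 7.415×10^-5 mol/L
α₀ = 1/(1 + K1/[H⁺] + K1K2/[H⁺]²) = 1/(1 + 10^+1.35 + 10^-1.34) = 0.04268
DIC = [CO2*]/α₀ = 7.415×10^-5 / 0.04268 = 1.74 mmol/L

DIC = 1.74 mmol/L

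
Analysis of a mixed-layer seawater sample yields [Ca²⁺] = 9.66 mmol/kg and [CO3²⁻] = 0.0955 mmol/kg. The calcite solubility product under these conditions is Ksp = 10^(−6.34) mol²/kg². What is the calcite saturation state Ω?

Ω = 2.02

Ksp = 10^(−6.34) = 4.571×10^-7
Ω = [Ca²⁺][CO3²⁻]/Ksp = (9.66×10^-3)(0.0955×10^-3) / 4.571×10^-7 = 2.02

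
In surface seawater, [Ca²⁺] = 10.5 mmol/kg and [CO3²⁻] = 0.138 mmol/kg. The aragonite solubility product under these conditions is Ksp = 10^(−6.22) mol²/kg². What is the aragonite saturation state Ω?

Ksp = 10^(−6.22) = 6.026×10^-7
Ω = [Ca²⁺][CO3²⁻]/Ksp = (10.5×10^-3)(0.138×10^-3) / 6.026×10^-7 = 2.40

Ω = 2.40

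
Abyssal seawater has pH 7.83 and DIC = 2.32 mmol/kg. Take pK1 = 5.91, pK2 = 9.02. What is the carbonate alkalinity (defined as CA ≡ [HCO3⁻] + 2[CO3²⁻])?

CA = 2.43 mmol/kg

CA = [HCO3⁻] + 2[CO3²⁻] = (α₁ + 2α₂)·DIC
At pH 7.83: [H⁺]/K1 = 10^-1.92 = 0.012023, K2/[H⁺] = 10^-1.19 = 0.064565
α₁ = 1/(1 + 0.012023 + 0.064565) = 1/1.0766 = 0.9289; α₂ = α₁·K2/[H⁺] = 0.05997
α₁ + 2α₂ = 1.0488
CA = 1.0488 × 2.32 = 2.43 mmol/kg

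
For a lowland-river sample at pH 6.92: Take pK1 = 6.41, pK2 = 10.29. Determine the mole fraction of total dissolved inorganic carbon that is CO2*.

α₀ = 0.236

α₀ = 1 / (1 + K1/[H⁺] + K1K2/[H⁺]²) = 1 / (1 + 10^+0.51 + 10^-2.86)
   = 1 / (1 + 3.2359 + 0.0013804) = 1/4.2373 = 0.2360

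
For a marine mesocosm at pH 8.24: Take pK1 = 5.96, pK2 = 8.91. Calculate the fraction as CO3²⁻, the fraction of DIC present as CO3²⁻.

α₂ = 0.175

α₂ = 1 / (1 + [H⁺]/K2 + [H⁺]²/(K1K2)) = 1 / (1 + 10^+0.67 + 10^-1.61)
   = 1 / (1 + 4.6774 + 0.024547) = 1/5.7019 = 0.1754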